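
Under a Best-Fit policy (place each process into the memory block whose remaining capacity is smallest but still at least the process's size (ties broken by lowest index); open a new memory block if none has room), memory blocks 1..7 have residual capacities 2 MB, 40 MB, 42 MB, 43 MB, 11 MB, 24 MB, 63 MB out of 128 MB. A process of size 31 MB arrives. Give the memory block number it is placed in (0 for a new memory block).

2

Memory blocks with room: memory block 2 (40 MB), memory block 3 (42 MB), memory block 4 (43 MB), memory block 7 (63 MB).
Tightest fit is memory block 2 with 40 MB free.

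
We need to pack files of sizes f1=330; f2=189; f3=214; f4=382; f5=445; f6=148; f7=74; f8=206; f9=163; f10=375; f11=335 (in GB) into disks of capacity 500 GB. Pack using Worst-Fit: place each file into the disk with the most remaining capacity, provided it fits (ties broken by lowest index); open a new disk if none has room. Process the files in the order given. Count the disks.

7

Put f1 (330 GB) in disk 1; 170 GB remain.
Put f2 (189 GB) in disk 2; 311 GB remain.
Put f3 (214 GB) in disk 2; 97 GB remain.
Put f4 (382 GB) in disk 3; 118 GB remain.
Put f5 (445 GB) in disk 4; 55 GB remain.
Put f6 (148 GB) in disk 1; 22 GB remain.
Put f7 (74 GB) in disk 3; 44 GB remain.
Put f8 (206 GB) in disk 5; 294 GB remain.
Put f9 (163 GB) in disk 5; 131 GB remain.
Put f10 (375 GB) in disk 6; 125 GB remain.
Put f11 (335 GB) in disk 7; 165 GB remain.
Final disks: [330,148] [189,214] [382,74] [445] [206,163] [375] [335].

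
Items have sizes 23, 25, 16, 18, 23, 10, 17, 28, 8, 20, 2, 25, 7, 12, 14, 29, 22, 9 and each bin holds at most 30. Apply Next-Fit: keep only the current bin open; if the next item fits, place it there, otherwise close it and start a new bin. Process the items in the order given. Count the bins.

Put 23 in bin 1; 7 remain.
Put 25 in bin 2; 5 remain.
Put 16 in bin 3; 14 remain.
Put 18 in bin 4; 12 remain.
Put 23 in bin 5; 7 remain.
Put 10 in bin 6; 20 remain.
Put 17 in bin 6; 3 remain.
Put 28 in bin 7; 2 remain.
Put 8 in bin 8; 22 remain.
Put 20 in bin 8; 2 remain.
Put 2 in bin 8; 0 remain.
Put 25 in bin 9; 5 remain.
Put 7 in bin 10; 23 remain.
Put 12 in bin 10; 11 remain.
Put 14 in bin 11; 16 remain.
Put 29 in bin 12; 1 remain.
Put 22 in bin 13; 8 remain.
Put 9 in bin 14; 21 remain.
Final bins: [23] [25] [16] [18] [23] [10,17] [28] [8,20,2] [25] [7,12] [14] [29] [22] [9].

14 bins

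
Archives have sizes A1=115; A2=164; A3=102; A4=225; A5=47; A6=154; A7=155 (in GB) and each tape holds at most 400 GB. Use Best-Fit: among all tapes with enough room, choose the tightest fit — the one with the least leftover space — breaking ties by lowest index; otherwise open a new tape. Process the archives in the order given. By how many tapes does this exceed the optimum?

0

Best-Fit: [115,164,102] [225,47] [154,155] → 3 tapes.
Total size 962 GB; any packing needs at least ⌈962/400⌉ = 3 tapes.
So 3 is already optimal.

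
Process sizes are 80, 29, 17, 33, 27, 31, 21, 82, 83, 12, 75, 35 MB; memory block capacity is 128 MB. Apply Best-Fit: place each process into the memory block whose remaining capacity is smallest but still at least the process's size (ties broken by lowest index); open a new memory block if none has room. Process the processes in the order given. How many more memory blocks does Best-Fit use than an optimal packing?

0

Best-Fit: [80,29,17] [33,27,31,21,12] [82] [83,35] [75] → 5 memory blocks.
Total size 525 MB; any packing needs at least ⌈525/128⌉ = 5 memory blocks.
So 5 is already optimal.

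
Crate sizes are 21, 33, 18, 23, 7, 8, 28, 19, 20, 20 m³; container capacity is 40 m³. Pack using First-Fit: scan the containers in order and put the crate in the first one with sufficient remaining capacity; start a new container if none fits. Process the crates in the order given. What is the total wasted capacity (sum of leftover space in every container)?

21 m³ → container 1 (remaining 19 m³)
33 m³ → container 2 (remaining 7 m³)
18 m³ → container 1 (remaining 1 m³)
23 m³ → container 3 (remaining 17 m³)
7 m³ → container 2 (remaining 0 m³)
8 m³ → container 3 (remaining 9 m³)
28 m³ → container 4 (remaining 12 m³)
19 m³ → container 5 (remaining 21 m³)
20 m³ → container 5 (remaining 1 m³)
20 m³ → container 6 (remaining 20 m³)
6 containers × 40 m³ = 240 m³; used 197 m³; unused 43 m³.

43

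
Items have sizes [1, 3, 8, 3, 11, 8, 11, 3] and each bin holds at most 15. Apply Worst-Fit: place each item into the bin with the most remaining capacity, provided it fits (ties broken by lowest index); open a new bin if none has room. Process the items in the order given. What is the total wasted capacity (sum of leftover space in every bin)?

bin 1: place 1, 14 left
bin 1: place 3, 11 left
bin 1: place 8, 3 left
bin 1: place 3, 0 left
bin 2: place 11, 4 left
bin 3: place 8, 7 left
bin 4: place 11, 4 left
bin 3: place 3, 4 left
4 bins × 15 = 60; used 48; unused 12.

12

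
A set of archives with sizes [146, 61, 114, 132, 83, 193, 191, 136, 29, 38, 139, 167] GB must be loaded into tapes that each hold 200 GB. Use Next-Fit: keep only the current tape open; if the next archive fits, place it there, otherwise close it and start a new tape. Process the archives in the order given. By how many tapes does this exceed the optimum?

Next-Fit: [146] [61,114] [132] [83] [193] [191] [136,29] [38,139] [167] → 9 tapes.
Total size 1429 GB; any packing needs at least ⌈1429/200⌉ = 8 tapes.
An optimal packing achieves that bound: [193] [191] [167,29] [146,38] [139,61] [136] [132] [114,83] → 8 tapes.
Excess: 9 − 8 = 1.

1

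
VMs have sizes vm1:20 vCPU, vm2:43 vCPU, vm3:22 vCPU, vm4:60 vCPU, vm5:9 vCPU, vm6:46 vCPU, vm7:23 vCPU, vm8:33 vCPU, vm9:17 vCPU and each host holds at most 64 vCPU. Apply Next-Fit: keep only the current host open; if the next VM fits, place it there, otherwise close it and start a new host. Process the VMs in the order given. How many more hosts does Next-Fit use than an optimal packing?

Next-Fit: [20,43] [22] [60] [9,46] [23,33] [17] → 6 hosts.
Total size 273 vCPU; any packing needs at least ⌈273/64⌉ = 5 hosts.
An optimal packing achieves that bound: [60] [46,17] [43,20] [33,23] [22,9] → 5 hosts.
Excess: 6 − 5 = 1.

1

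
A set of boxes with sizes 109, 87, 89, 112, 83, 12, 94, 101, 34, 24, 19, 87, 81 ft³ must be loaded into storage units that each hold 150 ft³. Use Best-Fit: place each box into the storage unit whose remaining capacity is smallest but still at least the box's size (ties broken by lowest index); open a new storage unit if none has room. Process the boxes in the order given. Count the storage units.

9 storage units

109 ft³ → storage unit 1 (remaining 41 ft³)
87 ft³ → storage unit 2 (remaining 63 ft³)
89 ft³ → storage unit 3 (remaining 61 ft³)
112 ft³ → storage unit 4 (remaining 38 ft³)
83 ft³ → storage unit 5 (remaining 67 ft³)
12 ft³ → storage unit 4 (remaining 26 ft³)
94 ft³ → storage unit 6 (remaining 56 ft³)
101 ft³ → storage unit 7 (remaining 49 ft³)
34 ft³ → storage unit 1 (remaining 7 ft³)
24 ft³ → storage unit 4 (remaining 2 ft³)
19 ft³ → storage unit 7 (remaining 30 ft³)
87 ft³ → storage unit 8 (remaining 63 ft³)
81 ft³ → storage unit 9 (remaining 69 ft³)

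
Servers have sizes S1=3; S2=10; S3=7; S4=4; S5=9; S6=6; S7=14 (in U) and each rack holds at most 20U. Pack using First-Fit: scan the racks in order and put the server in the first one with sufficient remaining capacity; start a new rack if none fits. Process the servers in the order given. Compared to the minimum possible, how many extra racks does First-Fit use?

First-Fit: [3,10,7] [4,9,6] [14] → 3 racks.
Total size 53U; any packing needs at least ⌈53/20⌉ = 3 racks.
So 3 is already optimal.

0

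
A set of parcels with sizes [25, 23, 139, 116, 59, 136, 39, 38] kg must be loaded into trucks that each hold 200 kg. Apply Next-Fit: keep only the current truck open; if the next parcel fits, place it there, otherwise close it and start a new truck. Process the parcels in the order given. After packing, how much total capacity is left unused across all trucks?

truck 1: place 25 kg, 175 kg left
truck 1: place 23 kg, 152 kg left
truck 1: place 139 kg, 13 kg left
truck 2: place 116 kg, 84 kg left
truck 2: place 59 kg, 25 kg left
truck 3: place 136 kg, 64 kg left
truck 3: place 39 kg, 25 kg left
truck 4: place 38 kg, 162 kg left
4 trucks × 200 kg = 800 kg; used 575 kg; unused 225 kg.

225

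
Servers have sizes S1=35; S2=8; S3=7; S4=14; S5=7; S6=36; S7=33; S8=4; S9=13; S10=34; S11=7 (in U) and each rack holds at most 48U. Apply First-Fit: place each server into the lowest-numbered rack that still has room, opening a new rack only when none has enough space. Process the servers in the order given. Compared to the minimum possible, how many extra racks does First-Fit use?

First-Fit: [35,8,4] [7,14,7,13,7] [36] [33] [34] → 5 racks.
Total size 198U; any packing needs at least ⌈198/48⌉ = 5 racks.
So 5 is already optimal.

0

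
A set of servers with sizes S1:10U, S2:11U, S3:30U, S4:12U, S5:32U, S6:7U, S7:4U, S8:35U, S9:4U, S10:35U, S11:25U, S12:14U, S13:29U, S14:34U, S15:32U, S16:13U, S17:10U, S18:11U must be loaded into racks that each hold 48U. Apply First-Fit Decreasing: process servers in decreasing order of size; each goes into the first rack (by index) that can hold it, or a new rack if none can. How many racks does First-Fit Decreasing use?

8

Sorted descending: 35, 35, 34, 32, 32, 30, 29, 25, 14, 13, 12, 11, 11, 10, 10, 7, 4, 4.
35U → rack 1 (remaining 13U)
35U → rack 2 (remaining 13U)
34U → rack 3 (remaining 14U)
32U → rack 4 (remaining 16U)
32U → rack 5 (remaining 16U)
30U → rack 6 (remaining 18U)
29U → rack 7 (remaining 19U)
25U → rack 8 (remaining 23U)
14U → rack 3 (remaining 0U)
13U → rack 1 (remaining 0U)
12U → rack 2 (remaining 1U)
11U → rack 4 (remaining 5U)
11U → rack 5 (remaining 5U)
10U → rack 6 (remaining 8U)
10U → rack 7 (remaining 9U)
7U → rack 6 (remaining 1U)
4U → rack 4 (remaining 1U)
4U → rack 5 (remaining 1U)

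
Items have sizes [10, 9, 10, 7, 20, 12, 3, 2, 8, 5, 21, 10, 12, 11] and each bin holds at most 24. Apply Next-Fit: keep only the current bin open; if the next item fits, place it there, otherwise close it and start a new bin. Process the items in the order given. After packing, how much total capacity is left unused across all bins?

Put 10 in bin 1; 14 remain.
Put 9 in bin 1; 5 remain.
Put 10 in bin 2; 14 remain.
Put 7 in bin 2; 7 remain.
Put 20 in bin 3; 4 remain.
Put 12 in bin 4; 12 remain.
Put 3 in bin 4; 9 remain.
Put 2 in bin 4; 7 remain.
Put 8 in bin 5; 16 remain.
Put 5 in bin 5; 11 remain.
Put 21 in bin 6; 3 remain.
Put 10 in bin 7; 14 remain.
Put 12 in bin 7; 2 remain.
Put 11 in bin 8; 13 remain.
8 bins × 24 = 192; used 140; unused 52.

52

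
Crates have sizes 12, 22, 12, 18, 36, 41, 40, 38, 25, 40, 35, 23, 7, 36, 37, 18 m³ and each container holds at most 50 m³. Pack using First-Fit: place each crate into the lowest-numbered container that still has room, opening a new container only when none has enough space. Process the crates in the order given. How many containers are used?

11

Put 12 m³ in container 1; 38 m³ remain.
Put 22 m³ in container 1; 16 m³ remain.
Put 12 m³ in container 1; 4 m³ remain.
Put 18 m³ in container 2; 32 m³ remain.
Put 36 m³ in container 3; 14 m³ remain.
Put 41 m³ in container 4; 9 m³ remain.
Put 40 m³ in container 5; 10 m³ remain.
Put 38 m³ in container 6; 12 m³ remain.
Put 25 m³ in container 2; 7 m³ remain.
Put 40 m³ in container 7; 10 m³ remain.
Put 35 m³ in container 8; 15 m³ remain.
Put 23 m³ in container 9; 27 m³ remain.
Put 7 m³ in container 2; 0 m³ remain.
Put 36 m³ in container 10; 14 m³ remain.
Put 37 m³ in container 11; 13 m³ remain.
Put 18 m³ in container 9; 9 m³ remain.
Final containers: [12,22,12] [18,25,7] [36] [41] [40] [38] [40] [35] [23,18] [36] [37].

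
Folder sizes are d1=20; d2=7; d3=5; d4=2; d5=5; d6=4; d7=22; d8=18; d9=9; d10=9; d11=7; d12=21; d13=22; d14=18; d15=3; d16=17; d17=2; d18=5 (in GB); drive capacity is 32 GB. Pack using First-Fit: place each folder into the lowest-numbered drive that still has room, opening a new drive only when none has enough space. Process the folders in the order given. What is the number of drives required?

8 drives

Put d1 (20 GB) in drive 1; 12 GB remain.
Put d2 (7 GB) in drive 1; 5 GB remain.
Put d3 (5 GB) in drive 1; 0 GB remain.
Put d4 (2 GB) in drive 2; 30 GB remain.
Put d5 (5 GB) in drive 2; 25 GB remain.
Put d6 (4 GB) in drive 2; 21 GB remain.
Put d7 (22 GB) in drive 3; 10 GB remain.
Put d8 (18 GB) in drive 2; 3 GB remain.
Put d9 (9 GB) in drive 3; 1 GB remain.
Put d10 (9 GB) in drive 4; 23 GB remain.
Put d11 (7 GB) in drive 4; 16 GB remain.
Put d12 (21 GB) in drive 5; 11 GB remain.
Put d13 (22 GB) in drive 6; 10 GB remain.
Put d14 (18 GB) in drive 7; 14 GB remain.
Put d15 (3 GB) in drive 2; 0 GB remain.
Put d16 (17 GB) in drive 8; 15 GB remain.
Put d17 (2 GB) in drive 4; 14 GB remain.
Put d18 (5 GB) in drive 4; 9 GB remain.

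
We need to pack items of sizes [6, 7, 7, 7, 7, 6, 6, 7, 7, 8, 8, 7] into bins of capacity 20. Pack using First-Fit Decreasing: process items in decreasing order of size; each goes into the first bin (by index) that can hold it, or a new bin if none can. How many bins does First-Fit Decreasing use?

Sorted descending: 8, 8, 7, 7, 7, 7, 7, 7, 7, 6, 6, 6.
8 → bin 1 (remaining 12)
8 → bin 1 (remaining 4)
7 → bin 2 (remaining 13)
7 → bin 2 (remaining 6)
7 → bin 3 (remaining 13)
7 → bin 3 (remaining 6)
7 → bin 4 (remaining 13)
7 → bin 4 (remaining 6)
7 → bin 5 (remaining 13)
6 → bin 2 (remaining 0)
6 → bin 3 (remaining 0)
6 → bin 4 (remaining 0)
Final bins: [8,8] [7,7,6] [7,7,6] [7,7,6] [7].

5 bins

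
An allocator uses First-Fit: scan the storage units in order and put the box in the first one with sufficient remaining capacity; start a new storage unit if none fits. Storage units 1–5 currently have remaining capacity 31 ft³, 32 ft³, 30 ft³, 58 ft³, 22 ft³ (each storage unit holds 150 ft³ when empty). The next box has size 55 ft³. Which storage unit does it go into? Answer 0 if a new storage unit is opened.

4

Storage units with room: storage unit 4 (58 ft³).
The first with room is storage unit 4.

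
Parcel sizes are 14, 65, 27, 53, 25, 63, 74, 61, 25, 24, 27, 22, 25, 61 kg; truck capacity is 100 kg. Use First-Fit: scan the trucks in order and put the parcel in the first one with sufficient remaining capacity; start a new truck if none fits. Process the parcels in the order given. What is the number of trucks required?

7 trucks

truck 1: place 14 kg, 86 kg left
truck 1: place 65 kg, 21 kg left
truck 2: place 27 kg, 73 kg left
truck 2: place 53 kg, 20 kg left
truck 3: place 25 kg, 75 kg left
truck 3: place 63 kg, 12 kg left
truck 4: place 74 kg, 26 kg left
truck 5: place 61 kg, 39 kg left
truck 4: place 25 kg, 1 kg left
truck 5: place 24 kg, 15 kg left
truck 6: place 27 kg, 73 kg left
truck 6: place 22 kg, 51 kg left
truck 6: place 25 kg, 26 kg left
truck 7: place 61 kg, 39 kg left
Final trucks: [14,65] [27,53] [25,63] [74,25] [61,24] [27,22,25] [61].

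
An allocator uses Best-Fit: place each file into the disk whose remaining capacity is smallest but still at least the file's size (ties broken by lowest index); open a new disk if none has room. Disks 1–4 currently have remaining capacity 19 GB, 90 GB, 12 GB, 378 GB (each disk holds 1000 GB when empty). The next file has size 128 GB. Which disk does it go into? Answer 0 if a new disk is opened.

4

Disks with room: disk 4 (378 GB).
Tightest fit is disk 4 with 378 GB free.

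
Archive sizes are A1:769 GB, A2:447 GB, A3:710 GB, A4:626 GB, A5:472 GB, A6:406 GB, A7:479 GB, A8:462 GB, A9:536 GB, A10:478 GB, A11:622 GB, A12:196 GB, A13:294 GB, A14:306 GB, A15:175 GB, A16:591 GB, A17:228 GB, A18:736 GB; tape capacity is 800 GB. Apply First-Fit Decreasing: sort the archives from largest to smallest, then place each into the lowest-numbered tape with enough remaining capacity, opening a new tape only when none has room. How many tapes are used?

Sorted descending: 769, 736, 710, 626, 622, 591, 536, 479, 478, 472, 462, 447, 406, 306, 294, 228, 196, 175.
tape 1: place 769 GB, 31 GB left
tape 2: place 736 GB, 64 GB left
tape 3: place 710 GB, 90 GB left
tape 4: place 626 GB, 174 GB left
tape 5: place 622 GB, 178 GB left
tape 6: place 591 GB, 209 GB left
tape 7: place 536 GB, 264 GB left
tape 8: place 479 GB, 321 GB left
tape 9: place 478 GB, 322 GB left
tape 10: place 472 GB, 328 GB left
tape 11: place 462 GB, 338 GB left
tape 12: place 447 GB, 353 GB left
tape 13: place 406 GB, 394 GB left
tape 8: place 306 GB, 15 GB left
tape 9: place 294 GB, 28 GB left
tape 7: place 228 GB, 36 GB left
tape 6: place 196 GB, 13 GB left
tape 5: place 175 GB, 3 GB left
Final tapes: [769] [736] [710] [626] [622,175] [591,196] [536,228] [479,306] [478,294] [472] [462] [447] [406].

13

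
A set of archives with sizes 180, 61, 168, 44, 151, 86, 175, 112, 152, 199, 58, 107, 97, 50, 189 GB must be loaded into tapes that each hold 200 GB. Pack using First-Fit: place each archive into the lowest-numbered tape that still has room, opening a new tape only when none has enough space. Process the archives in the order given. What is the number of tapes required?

180 GB → tape 1 (remaining 20 GB)
61 GB → tape 2 (remaining 139 GB)
168 GB → tape 3 (remaining 32 GB)
44 GB → tape 2 (remaining 95 GB)
151 GB → tape 4 (remaining 49 GB)
86 GB → tape 2 (remaining 9 GB)
175 GB → tape 5 (remaining 25 GB)
112 GB → tape 6 (remaining 88 GB)
152 GB → tape 7 (remaining 48 GB)
199 GB → tape 8 (remaining 1 GB)
58 GB → tape 6 (remaining 30 GB)
107 GB → tape 9 (remaining 93 GB)
97 GB → tape 10 (remaining 103 GB)
50 GB → tape 9 (remaining 43 GB)
189 GB → tape 11 (remaining 11 GB)
Final tapes: [180] [61,44,86] [168] [151] [175] [112,58] [152] [199] [107,50] [97] [189].

11 tapes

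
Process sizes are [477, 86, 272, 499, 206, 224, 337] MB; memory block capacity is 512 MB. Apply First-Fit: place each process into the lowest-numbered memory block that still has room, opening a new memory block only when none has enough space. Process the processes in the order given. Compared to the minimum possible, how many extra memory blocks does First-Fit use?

0

First-Fit: [477] [86,272] [499] [206,224] [337] → 5 memory blocks.
Total size 2101 MB; any packing needs at least ⌈2101/512⌉ = 5 memory blocks.
So 5 is already optimal.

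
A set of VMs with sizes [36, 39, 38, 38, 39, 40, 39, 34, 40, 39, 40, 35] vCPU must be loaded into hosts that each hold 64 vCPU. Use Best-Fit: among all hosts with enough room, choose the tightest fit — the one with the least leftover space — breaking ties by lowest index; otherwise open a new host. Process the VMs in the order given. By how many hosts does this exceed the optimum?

0

Best-Fit: [36] [39] [38] [38] [39] [40] [39] [34] [40] [39] [40] [35] → 12 hosts.
12 VMs exceed 32 vCPU (half the capacity), and no two of those can share a host, so at least 12 hosts are needed.
So 12 is already optimal.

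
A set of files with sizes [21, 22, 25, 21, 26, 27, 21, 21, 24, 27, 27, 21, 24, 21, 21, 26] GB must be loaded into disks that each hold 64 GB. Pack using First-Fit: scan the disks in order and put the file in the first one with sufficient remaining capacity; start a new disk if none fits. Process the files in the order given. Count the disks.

8 disks

Put 21 GB in disk 1; 43 GB remain.
Put 22 GB in disk 1; 21 GB remain.
Put 25 GB in disk 2; 39 GB remain.
Put 21 GB in disk 1; 0 GB remain.
Put 26 GB in disk 2; 13 GB remain.
Put 27 GB in disk 3; 37 GB remain.
Put 21 GB in disk 3; 16 GB remain.
Put 21 GB in disk 4; 43 GB remain.
Put 24 GB in disk 4; 19 GB remain.
Put 27 GB in disk 5; 37 GB remain.
Put 27 GB in disk 5; 10 GB remain.
Put 21 GB in disk 6; 43 GB remain.
Put 24 GB in disk 6; 19 GB remain.
Put 21 GB in disk 7; 43 GB remain.
Put 21 GB in disk 7; 22 GB remain.
Put 26 GB in disk 8; 38 GB remain.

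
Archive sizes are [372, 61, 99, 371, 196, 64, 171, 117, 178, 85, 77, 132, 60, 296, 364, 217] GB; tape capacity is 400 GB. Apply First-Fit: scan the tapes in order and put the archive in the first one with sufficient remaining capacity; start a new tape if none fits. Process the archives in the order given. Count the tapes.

tape 1: place 372 GB, 28 GB left
tape 2: place 61 GB, 339 GB left
tape 2: place 99 GB, 240 GB left
tape 3: place 371 GB, 29 GB left
tape 2: place 196 GB, 44 GB left
tape 4: place 64 GB, 336 GB left
tape 4: place 171 GB, 165 GB left
tape 4: place 117 GB, 48 GB left
tape 5: place 178 GB, 222 GB left
tape 5: place 85 GB, 137 GB left
tape 5: place 77 GB, 60 GB left
tape 6: place 132 GB, 268 GB left
tape 5: place 60 GB, 0 GB left
tape 7: place 296 GB, 104 GB left
tape 8: place 364 GB, 36 GB left
tape 6: place 217 GB, 51 GB left
Final tapes: [372] [61,99,196] [371] [64,171,117] [178,85,77,60] [132,217] [296] [364].

8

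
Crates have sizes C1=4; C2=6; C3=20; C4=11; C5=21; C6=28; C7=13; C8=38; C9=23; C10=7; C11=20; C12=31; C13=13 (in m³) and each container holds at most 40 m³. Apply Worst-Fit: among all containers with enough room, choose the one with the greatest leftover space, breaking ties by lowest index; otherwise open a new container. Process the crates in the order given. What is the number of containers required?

C1 (4 m³) → container 1 (remaining 36 m³)
C2 (6 m³) → container 1 (remaining 30 m³)
C3 (20 m³) → container 1 (remaining 10 m³)
C4 (11 m³) → container 2 (remaining 29 m³)
C5 (21 m³) → container 2 (remaining 8 m³)
C6 (28 m³) → container 3 (remaining 12 m³)
C7 (13 m³) → container 4 (remaining 27 m³)
C8 (38 m³) → container 5 (remaining 2 m³)
C9 (23 m³) → container 4 (remaining 4 m³)
C10 (7 m³) → container 3 (remaining 5 m³)
C11 (20 m³) → container 6 (remaining 20 m³)
C12 (31 m³) → container 7 (remaining 9 m³)
C13 (13 m³) → container 6 (remaining 7 m³)

7 containers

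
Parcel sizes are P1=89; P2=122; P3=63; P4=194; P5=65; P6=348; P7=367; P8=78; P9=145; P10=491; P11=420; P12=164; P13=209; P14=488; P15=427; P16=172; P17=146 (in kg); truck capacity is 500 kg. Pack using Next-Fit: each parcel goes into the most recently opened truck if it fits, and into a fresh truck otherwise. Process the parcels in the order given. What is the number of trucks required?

10

Put P1 (89 kg) in truck 1; 411 kg remain.
Put P2 (122 kg) in truck 1; 289 kg remain.
Put P3 (63 kg) in truck 1; 226 kg remain.
Put P4 (194 kg) in truck 1; 32 kg remain.
Put P5 (65 kg) in truck 2; 435 kg remain.
Put P6 (348 kg) in truck 2; 87 kg remain.
Put P7 (367 kg) in truck 3; 133 kg remain.
Put P8 (78 kg) in truck 3; 55 kg remain.
Put P9 (145 kg) in truck 4; 355 kg remain.
Put P10 (491 kg) in truck 5; 9 kg remain.
Put P11 (420 kg) in truck 6; 80 kg remain.
Put P12 (164 kg) in truck 7; 336 kg remain.
Put P13 (209 kg) in truck 7; 127 kg remain.
Put P14 (488 kg) in truck 8; 12 kg remain.
Put P15 (427 kg) in truck 9; 73 kg remain.
Put P16 (172 kg) in truck 10; 328 kg remain.
Put P17 (146 kg) in truck 10; 182 kg remain.
Final trucks: [89,122,63,194] [65,348] [367,78] [145] [491] [420] [164,209] [488] [427] [172,146].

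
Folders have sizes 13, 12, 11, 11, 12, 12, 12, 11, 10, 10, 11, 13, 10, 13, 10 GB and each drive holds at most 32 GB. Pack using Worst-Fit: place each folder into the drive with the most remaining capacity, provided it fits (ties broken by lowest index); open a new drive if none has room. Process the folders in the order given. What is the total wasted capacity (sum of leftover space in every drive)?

53

13 GB → drive 1 (remaining 19 GB)
12 GB → drive 1 (remaining 7 GB)
11 GB → drive 2 (remaining 21 GB)
11 GB → drive 2 (remaining 10 GB)
12 GB → drive 3 (remaining 20 GB)
12 GB → drive 3 (remaining 8 GB)
12 GB → drive 4 (remaining 20 GB)
11 GB → drive 4 (remaining 9 GB)
10 GB → drive 2 (remaining 0 GB)
10 GB → drive 5 (remaining 22 GB)
11 GB → drive 5 (remaining 11 GB)
13 GB → drive 6 (remaining 19 GB)
10 GB → drive 6 (remaining 9 GB)
13 GB → drive 7 (remaining 19 GB)
10 GB → drive 7 (remaining 9 GB)
7 drives × 32 GB = 224 GB; used 171 GB; unused 53 GB.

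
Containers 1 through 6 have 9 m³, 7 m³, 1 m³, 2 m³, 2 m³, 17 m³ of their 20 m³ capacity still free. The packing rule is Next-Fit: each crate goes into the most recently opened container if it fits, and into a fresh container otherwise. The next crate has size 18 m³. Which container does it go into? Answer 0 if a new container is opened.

0

Next-Fit only looks at container 6, which has 17 m³ free.
18 m³ does not fit, so a new container is opened.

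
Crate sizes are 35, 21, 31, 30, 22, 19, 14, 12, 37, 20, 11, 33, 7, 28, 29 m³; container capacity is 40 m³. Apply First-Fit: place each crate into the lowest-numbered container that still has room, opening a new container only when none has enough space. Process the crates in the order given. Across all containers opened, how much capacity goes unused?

container 1: place 35 m³, 5 m³ left
container 2: place 21 m³, 19 m³ left
container 3: place 31 m³, 9 m³ left
container 4: place 30 m³, 10 m³ left
container 5: place 22 m³, 18 m³ left
container 2: place 19 m³, 0 m³ left
container 5: place 14 m³, 4 m³ left
container 6: place 12 m³, 28 m³ left
container 7: place 37 m³, 3 m³ left
container 6: place 20 m³, 8 m³ left
container 8: place 11 m³, 29 m³ left
container 9: place 33 m³, 7 m³ left
container 3: place 7 m³, 2 m³ left
container 8: place 28 m³, 1 m³ left
container 10: place 29 m³, 11 m³ left
10 containers × 40 m³ = 400 m³; used 349 m³; unused 51 m³.

51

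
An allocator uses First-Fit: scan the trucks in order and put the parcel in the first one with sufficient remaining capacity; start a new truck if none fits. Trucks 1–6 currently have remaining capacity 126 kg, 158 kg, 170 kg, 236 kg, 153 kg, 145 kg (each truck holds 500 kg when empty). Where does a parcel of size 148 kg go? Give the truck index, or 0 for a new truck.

2

Trucks with room: truck 2 (158 kg), truck 3 (170 kg), truck 4 (236 kg), truck 5 (153 kg).
The first with room is truck 2.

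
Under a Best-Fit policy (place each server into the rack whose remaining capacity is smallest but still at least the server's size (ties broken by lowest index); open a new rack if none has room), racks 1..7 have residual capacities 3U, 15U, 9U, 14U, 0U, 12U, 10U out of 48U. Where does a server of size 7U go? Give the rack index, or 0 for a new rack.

Racks with room: rack 2 (15U), rack 3 (9U), rack 4 (14U), rack 6 (12U), rack 7 (10U).
Tightest fit is rack 3 with 9U free.

3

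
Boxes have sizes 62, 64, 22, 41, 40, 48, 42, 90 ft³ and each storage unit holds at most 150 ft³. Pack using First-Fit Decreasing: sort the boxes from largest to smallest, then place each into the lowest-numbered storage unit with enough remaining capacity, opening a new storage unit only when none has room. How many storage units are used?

3 storage units

Sorted descending: 90, 64, 62, 48, 42, 41, 40, 22.
Put 90 ft³ in storage unit 1; 60 ft³ remain.
Put 64 ft³ in storage unit 2; 86 ft³ remain.
Put 62 ft³ in storage unit 2; 24 ft³ remain.
Put 48 ft³ in storage unit 1; 12 ft³ remain.
Put 42 ft³ in storage unit 3; 108 ft³ remain.
Put 41 ft³ in storage unit 3; 67 ft³ remain.
Put 40 ft³ in storage unit 3; 27 ft³ remain.
Put 22 ft³ in storage unit 2; 2 ft³ remain.
Final storage units: [90,48] [64,62,22] [42,41,40].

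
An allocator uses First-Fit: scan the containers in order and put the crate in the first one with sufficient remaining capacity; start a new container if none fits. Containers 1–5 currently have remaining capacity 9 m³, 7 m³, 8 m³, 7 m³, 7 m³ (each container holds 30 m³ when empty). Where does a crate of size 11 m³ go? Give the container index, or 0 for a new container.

No container has ≥ 11 m³ free, so a new container is opened.

0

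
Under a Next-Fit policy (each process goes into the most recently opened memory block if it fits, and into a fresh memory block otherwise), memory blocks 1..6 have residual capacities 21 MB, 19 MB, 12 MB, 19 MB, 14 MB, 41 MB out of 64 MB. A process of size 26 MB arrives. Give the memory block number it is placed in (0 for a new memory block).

6

Next-Fit only looks at memory block 6, which has 41 MB free.
26 MB fits there.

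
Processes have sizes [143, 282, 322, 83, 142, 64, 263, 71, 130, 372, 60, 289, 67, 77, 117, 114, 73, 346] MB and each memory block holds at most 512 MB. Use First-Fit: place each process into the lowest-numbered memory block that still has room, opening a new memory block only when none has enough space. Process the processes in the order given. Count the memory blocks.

7 memory blocks

Put 143 MB in memory block 1; 369 MB remain.
Put 282 MB in memory block 1; 87 MB remain.
Put 322 MB in memory block 2; 190 MB remain.
Put 83 MB in memory block 1; 4 MB remain.
Put 142 MB in memory block 2; 48 MB remain.
Put 64 MB in memory block 3; 448 MB remain.
Put 263 MB in memory block 3; 185 MB remain.
Put 71 MB in memory block 3; 114 MB remain.
Put 130 MB in memory block 4; 382 MB remain.
Put 372 MB in memory block 4; 10 MB remain.
Put 60 MB in memory block 3; 54 MB remain.
Put 289 MB in memory block 5; 223 MB remain.
Put 67 MB in memory block 5; 156 MB remain.
Put 77 MB in memory block 5; 79 MB remain.
Put 117 MB in memory block 6; 395 MB remain.
Put 114 MB in memory block 6; 281 MB remain.
Put 73 MB in memory block 5; 6 MB remain.
Put 346 MB in memory block 7; 166 MB remain.
Final memory blocks: [143,282,83] [322,142] [64,263,71,60] [130,372] [289,67,77,73] [117,114] [346].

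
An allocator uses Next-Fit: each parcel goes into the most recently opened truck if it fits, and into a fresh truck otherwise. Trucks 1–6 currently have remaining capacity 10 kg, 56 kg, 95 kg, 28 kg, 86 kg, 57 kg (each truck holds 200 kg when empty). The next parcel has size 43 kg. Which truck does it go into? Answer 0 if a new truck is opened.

Next-Fit only looks at truck 6, which has 57 kg free.
43 kg fits there.

6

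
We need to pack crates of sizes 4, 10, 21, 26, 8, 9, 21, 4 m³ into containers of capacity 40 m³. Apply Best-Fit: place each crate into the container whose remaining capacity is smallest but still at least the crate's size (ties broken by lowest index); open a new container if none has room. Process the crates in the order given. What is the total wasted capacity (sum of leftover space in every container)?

17

Put 4 m³ in container 1; 36 m³ remain.
Put 10 m³ in container 1; 26 m³ remain.
Put 21 m³ in container 1; 5 m³ remain.
Put 26 m³ in container 2; 14 m³ remain.
Put 8 m³ in container 2; 6 m³ remain.
Put 9 m³ in container 3; 31 m³ remain.
Put 21 m³ in container 3; 10 m³ remain.
Put 4 m³ in container 1; 1 m³ remain.
3 containers × 40 m³ = 120 m³; used 103 m³; unused 17 m³.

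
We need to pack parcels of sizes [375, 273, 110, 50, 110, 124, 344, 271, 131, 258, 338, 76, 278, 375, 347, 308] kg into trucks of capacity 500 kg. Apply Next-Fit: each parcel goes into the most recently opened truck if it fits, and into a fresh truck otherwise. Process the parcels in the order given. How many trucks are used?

Put 375 kg in truck 1; 125 kg remain.
Put 273 kg in truck 2; 227 kg remain.
Put 110 kg in truck 2; 117 kg remain.
Put 50 kg in truck 2; 67 kg remain.
Put 110 kg in truck 3; 390 kg remain.
Put 124 kg in truck 3; 266 kg remain.
Put 344 kg in truck 4; 156 kg remain.
Put 271 kg in truck 5; 229 kg remain.
Put 131 kg in truck 5; 98 kg remain.
Put 258 kg in truck 6; 242 kg remain.
Put 338 kg in truck 7; 162 kg remain.
Put 76 kg in truck 7; 86 kg remain.
Put 278 kg in truck 8; 222 kg remain.
Put 375 kg in truck 9; 125 kg remain.
Put 347 kg in truck 10; 153 kg remain.
Put 308 kg in truck 11; 192 kg remain.

11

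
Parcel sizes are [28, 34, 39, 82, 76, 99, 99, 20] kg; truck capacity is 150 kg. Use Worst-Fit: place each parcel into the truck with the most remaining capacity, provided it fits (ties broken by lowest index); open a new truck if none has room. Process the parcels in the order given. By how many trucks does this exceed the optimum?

Worst-Fit: [28,34,39] [82] [76,20] [99] [99] → 5 trucks.
Total size 477 kg; any packing needs at least ⌈477/150⌉ = 4 trucks.
An optimal packing achieves that bound: [99,39] [99,34] [82,28,20] [76] → 4 trucks.
Excess: 5 − 4 = 1.

1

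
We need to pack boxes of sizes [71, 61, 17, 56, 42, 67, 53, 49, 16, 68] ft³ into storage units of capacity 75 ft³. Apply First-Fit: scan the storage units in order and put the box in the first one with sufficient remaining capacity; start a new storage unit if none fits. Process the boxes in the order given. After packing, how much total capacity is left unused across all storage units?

storage unit 1: place 71 ft³, 4 ft³ left
storage unit 2: place 61 ft³, 14 ft³ left
storage unit 3: place 17 ft³, 58 ft³ left
storage unit 3: place 56 ft³, 2 ft³ left
storage unit 4: place 42 ft³, 33 ft³ left
storage unit 5: place 67 ft³, 8 ft³ left
storage unit 6: place 53 ft³, 22 ft³ left
storage unit 7: place 49 ft³, 26 ft³ left
storage unit 4: place 16 ft³, 17 ft³ left
storage unit 8: place 68 ft³, 7 ft³ left
8 storage units × 75 ft³ = 600 ft³; used 500 ft³; unused 100 ft³.

100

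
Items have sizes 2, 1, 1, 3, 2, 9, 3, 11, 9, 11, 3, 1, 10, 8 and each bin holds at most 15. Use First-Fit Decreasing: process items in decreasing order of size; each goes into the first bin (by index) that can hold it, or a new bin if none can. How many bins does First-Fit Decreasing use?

6 bins

Sorted descending: 11, 11, 10, 9, 9, 8, 3, 3, 3, 2, 2, 1, 1, 1.
Put 11 in bin 1; 4 remain.
Put 11 in bin 2; 4 remain.
Put 10 in bin 3; 5 remain.
Put 9 in bin 4; 6 remain.
Put 9 in bin 5; 6 remain.
Put 8 in bin 6; 7 remain.
Put 3 in bin 1; 1 remain.
Put 3 in bin 2; 1 remain.
Put 3 in bin 3; 2 remain.
Put 2 in bin 3; 0 remain.
Put 2 in bin 4; 4 remain.
Put 1 in bin 1; 0 remain.
Put 1 in bin 2; 0 remain.
Put 1 in bin 4; 3 remain.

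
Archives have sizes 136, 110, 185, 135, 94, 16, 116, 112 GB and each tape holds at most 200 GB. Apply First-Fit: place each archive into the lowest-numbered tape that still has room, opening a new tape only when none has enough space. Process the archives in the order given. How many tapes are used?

tape 1: place 136 GB, 64 GB left
tape 2: place 110 GB, 90 GB left
tape 3: place 185 GB, 15 GB left
tape 4: place 135 GB, 65 GB left
tape 5: place 94 GB, 106 GB left
tape 1: place 16 GB, 48 GB left
tape 6: place 116 GB, 84 GB left
tape 7: place 112 GB, 88 GB left

7 tapes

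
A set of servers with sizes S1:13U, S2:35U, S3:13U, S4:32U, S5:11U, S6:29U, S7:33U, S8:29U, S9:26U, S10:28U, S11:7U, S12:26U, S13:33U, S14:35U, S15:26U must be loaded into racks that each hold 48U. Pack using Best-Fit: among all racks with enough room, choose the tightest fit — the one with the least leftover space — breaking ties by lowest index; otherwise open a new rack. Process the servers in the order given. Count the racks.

11

Put S1 (13U) in rack 1; 35U remain.
Put S2 (35U) in rack 1; 0U remain.
Put S3 (13U) in rack 2; 35U remain.
Put S4 (32U) in rack 2; 3U remain.
Put S5 (11U) in rack 3; 37U remain.
Put S6 (29U) in rack 3; 8U remain.
Put S7 (33U) in rack 4; 15U remain.
Put S8 (29U) in rack 5; 19U remain.
Put S9 (26U) in rack 6; 22U remain.
Put S10 (28U) in rack 7; 20U remain.
Put S11 (7U) in rack 3; 1U remain.
Put S12 (26U) in rack 8; 22U remain.
Put S13 (33U) in rack 9; 15U remain.
Put S14 (35U) in rack 10; 13U remain.
Put S15 (26U) in rack 11; 22U remain.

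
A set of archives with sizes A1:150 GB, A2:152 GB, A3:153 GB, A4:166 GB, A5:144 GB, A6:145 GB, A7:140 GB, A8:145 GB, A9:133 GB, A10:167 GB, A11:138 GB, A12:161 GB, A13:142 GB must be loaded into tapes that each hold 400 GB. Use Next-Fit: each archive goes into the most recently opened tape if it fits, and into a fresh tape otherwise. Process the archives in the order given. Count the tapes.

7

Put A1 (150 GB) in tape 1; 250 GB remain.
Put A2 (152 GB) in tape 1; 98 GB remain.
Put A3 (153 GB) in tape 2; 247 GB remain.
Put A4 (166 GB) in tape 2; 81 GB remain.
Put A5 (144 GB) in tape 3; 256 GB remain.
Put A6 (145 GB) in tape 3; 111 GB remain.
Put A7 (140 GB) in tape 4; 260 GB remain.
Put A8 (145 GB) in tape 4; 115 GB remain.
Put A9 (133 GB) in tape 5; 267 GB remain.
Put A10 (167 GB) in tape 5; 100 GB remain.
Put A11 (138 GB) in tape 6; 262 GB remain.
Put A12 (161 GB) in tape 6; 101 GB remain.
Put A13 (142 GB) in tape 7; 258 GB remain.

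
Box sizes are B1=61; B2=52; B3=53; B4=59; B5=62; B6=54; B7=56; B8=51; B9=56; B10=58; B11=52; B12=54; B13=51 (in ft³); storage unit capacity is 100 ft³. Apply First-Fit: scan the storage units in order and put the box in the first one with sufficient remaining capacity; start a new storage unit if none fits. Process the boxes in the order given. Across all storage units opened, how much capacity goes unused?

Put B1 (61 ft³) in storage unit 1; 39 ft³ remain.
Put B2 (52 ft³) in storage unit 2; 48 ft³ remain.
Put B3 (53 ft³) in storage unit 3; 47 ft³ remain.
Put B4 (59 ft³) in storage unit 4; 41 ft³ remain.
Put B5 (62 ft³) in storage unit 5; 38 ft³ remain.
Put B6 (54 ft³) in storage unit 6; 46 ft³ remain.
Put B7 (56 ft³) in storage unit 7; 44 ft³ remain.
Put B8 (51 ft³) in storage unit 8; 49 ft³ remain.
Put B9 (56 ft³) in storage unit 9; 44 ft³ remain.
Put B10 (58 ft³) in storage unit 10; 42 ft³ remain.
Put B11 (52 ft³) in storage unit 11; 48 ft³ remain.
Put B12 (54 ft³) in storage unit 12; 46 ft³ remain.
Put B13 (51 ft³) in storage unit 13; 49 ft³ remain.
13 storage units × 100 ft³ = 1300 ft³; used 719 ft³; unused 581 ft³.

581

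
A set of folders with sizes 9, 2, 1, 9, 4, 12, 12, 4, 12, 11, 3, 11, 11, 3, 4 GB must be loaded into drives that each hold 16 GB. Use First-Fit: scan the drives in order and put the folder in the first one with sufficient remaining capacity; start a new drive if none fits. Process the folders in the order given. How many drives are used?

Put 9 GB in drive 1; 7 GB remain.
Put 2 GB in drive 1; 5 GB remain.
Put 1 GB in drive 1; 4 GB remain.
Put 9 GB in drive 2; 7 GB remain.
Put 4 GB in drive 1; 0 GB remain.
Put 12 GB in drive 3; 4 GB remain.
Put 12 GB in drive 4; 4 GB remain.
Put 4 GB in drive 2; 3 GB remain.
Put 12 GB in drive 5; 4 GB remain.
Put 11 GB in drive 6; 5 GB remain.
Put 3 GB in drive 2; 0 GB remain.
Put 11 GB in drive 7; 5 GB remain.
Put 11 GB in drive 8; 5 GB remain.
Put 3 GB in drive 3; 1 GB remain.
Put 4 GB in drive 4; 0 GB remain.
Final drives: [9,2,1,4] [9,4,3] [12,3] [12,4] [12] [11] [11] [11].

8 drives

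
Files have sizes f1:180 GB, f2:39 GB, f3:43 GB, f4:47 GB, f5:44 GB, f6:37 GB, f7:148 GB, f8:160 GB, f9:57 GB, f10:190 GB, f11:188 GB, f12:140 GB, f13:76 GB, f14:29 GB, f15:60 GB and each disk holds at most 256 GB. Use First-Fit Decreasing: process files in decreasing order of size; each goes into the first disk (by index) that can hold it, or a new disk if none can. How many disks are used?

Sorted descending: 190, 188, 180, 160, 148, 140, 76, 60, 57, 47, 44, 43, 39, 37, 29.
190 GB → disk 1 (remaining 66 GB)
188 GB → disk 2 (remaining 68 GB)
180 GB → disk 3 (remaining 76 GB)
160 GB → disk 4 (remaining 96 GB)
148 GB → disk 5 (remaining 108 GB)
140 GB → disk 6 (remaining 116 GB)
76 GB → disk 3 (remaining 0 GB)
60 GB → disk 1 (remaining 6 GB)
57 GB → disk 2 (remaining 11 GB)
47 GB → disk 4 (remaining 49 GB)
44 GB → disk 4 (remaining 5 GB)
43 GB → disk 5 (remaining 65 GB)
39 GB → disk 5 (remaining 26 GB)
37 GB → disk 6 (remaining 79 GB)
29 GB → disk 6 (remaining 50 GB)
Final disks: [190,60] [188,57] [180,76] [160,47,44] [148,43,39] [140,37,29].

6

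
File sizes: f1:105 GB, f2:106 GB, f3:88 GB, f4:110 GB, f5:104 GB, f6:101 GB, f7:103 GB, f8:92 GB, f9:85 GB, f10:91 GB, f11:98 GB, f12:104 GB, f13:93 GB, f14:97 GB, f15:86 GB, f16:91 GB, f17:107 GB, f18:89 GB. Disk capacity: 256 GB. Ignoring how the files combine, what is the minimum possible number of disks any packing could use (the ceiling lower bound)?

7

Total size = 105 + 106 + 88 + 110 + 104 + 101 + 103 + 92 + 85 + 91 + 98 + 104 + 93 + 97 + 86 + 91 + 107 + 89 = 1750 GB.
⌈1750 / 256⌉ = 7.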